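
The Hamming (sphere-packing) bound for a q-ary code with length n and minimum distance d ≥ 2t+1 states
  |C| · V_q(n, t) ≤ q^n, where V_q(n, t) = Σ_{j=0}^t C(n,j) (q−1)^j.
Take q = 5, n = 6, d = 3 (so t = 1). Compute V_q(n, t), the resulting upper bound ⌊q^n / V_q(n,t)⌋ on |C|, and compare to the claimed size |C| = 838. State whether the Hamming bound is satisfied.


V_q(n, t) = 25, q^n = 15625, Hamming bound = 625, |C| = 838 > bound (violated).

Step 1: Compute V_q(n, t) = Σ_{j=0}^1 C(n, j) (q−1)^j.
  j = 0: C(6,0)·(4)^0 = 1·1 = 1.
  j = 1: C(6,1)·(4)^1 = 6·4 = 24.
  V_q(n, t) = 1 + 24 = 25.
Step 2: q^n = 5^6 = 15625.
Step 3: Hamming bound ⌊q^n / V_q(n,t)⌋ = ⌊15625/25⌋ = 625.
Step 4: Compare |C| = 838 to 625: violated.
The claimed |C| lies above the Hamming bound, so no 5-ary code of length 6 with d ≥ 3 can have 838 codewords.


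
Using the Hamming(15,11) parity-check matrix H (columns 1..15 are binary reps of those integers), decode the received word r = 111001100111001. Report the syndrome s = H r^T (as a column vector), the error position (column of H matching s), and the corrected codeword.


s = (0, 0, 1, 1)^T, error position = 3, corrected codeword c = 110001100111001

Compute s = H r^T mod 2 one row at a time:
  s_1 = 0 + 0 + 1 + 1 + 1 + 0 + 0 + 1 = 4 ≡ 0 (mod 2).
  s_2 = 0 + 0 + 1 + 1 + 1 + 0 + 0 + 1 = 4 ≡ 0 (mod 2).
  s_3 = 1 + 1 + 1 + 1 + 1 + 1 + 0 + 1 = 7 ≡ 1 (mod 2).
  s_4 = 1 + 1 + 0 + 1 + 0 + 1 + 0 + 1 = 5 ≡ 1 (mod 2).
s = (0, 0, 1, 1)^T — this equals column 3 of H (binary 0011), so error is at position 3.
Correct: flip bit 3 of r = 111001100111001 to get c = 110001100111001.


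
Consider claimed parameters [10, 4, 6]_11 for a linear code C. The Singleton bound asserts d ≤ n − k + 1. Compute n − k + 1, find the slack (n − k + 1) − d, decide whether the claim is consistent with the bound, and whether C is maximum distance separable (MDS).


Singleton RHS = n − k + 1 = 7, slack = 1, bound satisfied, not MDS.

Singleton bound: d ≤ n − k + 1.
Here n = 10, k = 4, so n − k + 1 = 7.
Given d = 6, check d ≤ 7: YES.
Slack = (n − k + 1) − d = 1.
The code is NOT MDS (slack = 1 > 0).
Description: the claimed parameters are [10, 4, 6]_11; such a code would be non-MDS.


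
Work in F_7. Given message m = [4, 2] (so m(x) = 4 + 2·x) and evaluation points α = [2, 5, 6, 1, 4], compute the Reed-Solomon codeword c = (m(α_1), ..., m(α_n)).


c = [1, 0, 2, 6, 5]

Message polynomial: m(x) = 4 + 2·x (mod 7).
For each evaluation point α_i, compute m(α_i) mod 7:
  α_1 = 2: Horner steps 2 → 1, so m(2) = 1.
  α_2 = 5: Horner steps 2 → 0, so m(5) = 0.
  α_3 = 6: Horner steps 2 → 2, so m(6) = 2.
  α_4 = 1: Horner steps 2 → 6, so m(1) = 6.
  α_5 = 4: Horner steps 2 → 5, so m(4) = 5.
Codeword c = [1, 0, 2, 6, 5] ∈ F_7^5.


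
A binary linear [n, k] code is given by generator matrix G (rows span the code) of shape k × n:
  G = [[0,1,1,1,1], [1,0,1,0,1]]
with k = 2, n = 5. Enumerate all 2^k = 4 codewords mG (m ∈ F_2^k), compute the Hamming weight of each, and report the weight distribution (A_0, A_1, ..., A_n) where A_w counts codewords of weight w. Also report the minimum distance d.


Weight distribution: A_0 = 1, A_3 = 2, A_4 = 1. Minimum distance d = 3.

Enumerate all 2^2 = 4 messages m ∈ F_2^2.
For each, compute codeword c = mG in F_2^5, then tally its weight.
  m = 00 → c = 00000, weight = 0.
  m = 10 → c = 01111, weight = 4.
  m = 01 → c = 10101, weight = 3.
  m = 11 → c = 11010, weight = 3.
Tally weights:
  weight 0: 1 codewords.
  weight 3: 2 codewords.
  weight 4: 1 codewords.
Minimum distance d = smallest w > 0 with A_w > 0 = 3.
Sanity: Σ A_w = 4 = 2^2 = 4 ✓.


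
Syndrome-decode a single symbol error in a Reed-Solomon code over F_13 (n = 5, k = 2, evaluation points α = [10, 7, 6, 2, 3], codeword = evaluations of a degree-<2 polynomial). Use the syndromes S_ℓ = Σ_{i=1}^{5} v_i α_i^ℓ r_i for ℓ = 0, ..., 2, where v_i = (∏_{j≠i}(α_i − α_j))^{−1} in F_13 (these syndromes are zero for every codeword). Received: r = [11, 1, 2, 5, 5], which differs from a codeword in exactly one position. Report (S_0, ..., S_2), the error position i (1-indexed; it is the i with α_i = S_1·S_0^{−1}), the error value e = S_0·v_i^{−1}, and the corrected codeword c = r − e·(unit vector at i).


S = (3, 6, 12), error at position 4, error magnitude e = 12, c = [11, 1, 2, 6, 5].

Step 1: column multipliers v_i = (∏_{j≠i}(α_i − α_j))^{−1} mod 13.
  i = 1 (α = 10): (10−7)(10−6)(10−2)(10−3) = 3·4·8·7 = 672 ≡ 9, so v_1 = 9^{−1} = 3 (mod 13).
  i = 2 (α = 7): (7−10)(7−6)(7−2)(7−3) = (−3)·1·5·4 = −60 ≡ 5, so v_2 = 5^{−1} = 8 (mod 13).
  i = 3 (α = 6): (6−10)(6−7)(6−2)(6−3) = (−4)·(−1)·4·3 = 48 ≡ 9, so v_3 = 9^{−1} = 3 (mod 13).
  i = 4 (α = 2): (2−10)(2−7)(2−6)(2−3) = (−8)·(−5)·(−4)·(−1) = 160 ≡ 4, so v_4 = 4^{−1} = 10 (mod 13).
  i = 5 (α = 3): (3−10)(3−7)(3−6)(3−2) = (−7)·(−4)·(−3)·1 = −84 ≡ 7, so v_5 = 7^{−1} = 2 (mod 13).
  v = [3, 8, 3, 10, 2].
Step 2: syndromes of r = [11, 1, 2, 5, 5] (all sums mod 13).
  S_0 = Σ v_i r_i = 3·11 + 8·1 + 3·2 + 10·5 + 2·5 = 107 ≡ 3.
  S_1 = Σ v_i α_i r_i = 3·10·11 + 8·7·1 + 3·6·2 + 10·2·5 + 2·3·5 = 552 ≡ 6.
  α_i^2 mod 13 = [9, 10, 10, 4, 9].
  S_2 = Σ v_i α_i^2 r_i = 3·9·11 + 8·10·1 + 3·10·2 + 10·4·5 + 2·9·5 = 727 ≡ 12.
  S = (3, 6, 12) ≠ 0, so r is not a codeword (an error is present).
Step 3: locate the error. For a single error e at position i, S_ℓ = v_i·e·α_i^ℓ, so α_err = S_1/S_0.
  S_0^{−1} = 3^{−1} = 9 (mod 13), so α_err = 6·9 = 54 ≡ 2 = α_4. Error position i = 4.
  Consistency check: S_2/S_1 = 12·11 = 132 ≡ 2 = α_err ✓ (single-error assumption holds).
Step 4: error magnitude e = S_0/v_4 = S_0·∏_{j≠4}(α_4 − α_j) = 3·4 = 12 ≡ 12 (mod 13).
Step 5: correct position 4: c_4 = r_4 − e = 5 − 12 ≡ 6 (mod 13). Hence c = [11, 1, 2, 6, 5].
  Check: interpolating c through the α_i gives m(x) = 8 + 12·x (degree < 2) with m(α_i) = c_i for every i, so c is indeed a codeword.


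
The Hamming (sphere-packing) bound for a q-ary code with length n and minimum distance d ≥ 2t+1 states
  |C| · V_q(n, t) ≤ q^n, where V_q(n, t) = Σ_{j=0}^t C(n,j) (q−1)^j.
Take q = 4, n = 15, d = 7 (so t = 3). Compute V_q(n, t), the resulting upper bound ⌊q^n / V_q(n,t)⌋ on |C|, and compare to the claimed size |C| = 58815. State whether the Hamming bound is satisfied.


V_q(n, t) = 13276, q^n = 1073741824, Hamming bound = 80878, |C| = 58815 ≤ bound (satisfied).

Step 1: Compute V_q(n, t) = Σ_{j=0}^3 C(n, j) (q−1)^j.
  j = 0: C(15,0)·(3)^0 = 1·1 = 1.
  j = 1: C(15,1)·(3)^1 = 15·3 = 45.
  j = 2: C(15,2)·(3)^2 = 105·9 = 945.
  j = 3: C(15,3)·(3)^3 = 455·27 = 12285.
  V_q(n, t) = 1 + 45 + 945 + 12285 = 13276.
Step 2: q^n = 4^15 = 1073741824.
Step 3: Hamming bound ⌊q^n / V_q(n,t)⌋ = ⌊1073741824/13276⌋ = 80878.
Step 4: Compare |C| = 58815 to 80878: satisfied.
The claimed |C| lies below the Hamming bound.


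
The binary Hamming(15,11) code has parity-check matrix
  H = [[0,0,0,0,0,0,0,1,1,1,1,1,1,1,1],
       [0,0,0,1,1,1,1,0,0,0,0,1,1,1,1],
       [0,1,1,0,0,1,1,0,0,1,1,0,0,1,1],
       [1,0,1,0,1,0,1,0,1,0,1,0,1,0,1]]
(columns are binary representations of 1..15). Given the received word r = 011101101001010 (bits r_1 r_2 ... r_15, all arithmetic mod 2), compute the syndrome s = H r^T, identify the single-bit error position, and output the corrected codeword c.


s = (1, 1, 1, 1)^T, error position = 15, corrected codeword c = 011101101001011

Compute s = H r^T mod 2 one row at a time:
  s_1 = 0 + 1 + 0 + 0 + 1 + 0 + 1 + 0 = 3 ≡ 1 (mod 2).
  s_2 = 1 + 0 + 1 + 1 + 1 + 0 + 1 + 0 = 5 ≡ 1 (mod 2).
  s_3 = 1 + 1 + 1 + 1 + 0 + 0 + 1 + 0 = 5 ≡ 1 (mod 2).
  s_4 = 0 + 1 + 0 + 1 + 1 + 0 + 0 + 0 = 3 ≡ 1 (mod 2).
s = (1, 1, 1, 1)^T — this equals column 15 of H (binary 1111), so error is at position 15.
Correct: flip bit 15 of r = 011101101001010 to get c = 011101101001011.


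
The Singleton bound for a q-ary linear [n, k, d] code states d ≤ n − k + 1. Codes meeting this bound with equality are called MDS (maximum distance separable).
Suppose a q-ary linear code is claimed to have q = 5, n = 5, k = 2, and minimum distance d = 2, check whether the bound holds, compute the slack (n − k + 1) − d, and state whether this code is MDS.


Singleton RHS = n − k + 1 = 4, slack = 2, bound satisfied, not MDS.

Singleton bound: d ≤ n − k + 1.
Here n = 5, k = 2, so n − k + 1 = 4.
Given d = 2, check d ≤ 4: YES.
Slack = (n − k + 1) − d = 2.
The code is NOT MDS (slack = 2 > 0).
Description: the claimed parameters are [5, 2, 2]_5; such a code would be non-MDS.


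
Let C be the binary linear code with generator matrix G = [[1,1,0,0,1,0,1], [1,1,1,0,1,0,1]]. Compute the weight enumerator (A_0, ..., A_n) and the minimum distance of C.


Weight distribution: A_0 = 1, A_1 = 1, A_4 = 1, A_5 = 1. Minimum distance d = 1.

Enumerate all 2^2 = 4 messages m ∈ F_2^2.
For each, compute codeword c = mG in F_2^7, then tally its weight.
  m = 00 → c = 0000000, weight = 0.
  m = 10 → c = 1100101, weight = 4.
  m = 01 → c = 1110101, weight = 5.
  m = 11 → c = 0010000, weight = 1.
Tally weights:
  weight 0: 1 codewords.
  weight 1: 1 codewords.
  weight 4: 1 codewords.
  weight 5: 1 codewords.
Minimum distance d = smallest w > 0 with A_w > 0 = 1.
Sanity: Σ A_w = 4 = 2^2 = 4 ✓.


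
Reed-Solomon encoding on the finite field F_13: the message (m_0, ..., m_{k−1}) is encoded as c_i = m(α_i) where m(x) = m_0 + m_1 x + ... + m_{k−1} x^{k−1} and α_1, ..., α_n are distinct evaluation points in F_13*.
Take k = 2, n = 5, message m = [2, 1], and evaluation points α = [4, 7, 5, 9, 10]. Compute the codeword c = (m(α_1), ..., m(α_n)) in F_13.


c = [6, 9, 7, 11, 12]

Message polynomial: m(x) = 2 + 1·x (mod 13).
For each evaluation point α_i, compute m(α_i) mod 13:
  α_1 = 4: Horner steps 1 → 6, so m(4) = 6.
  α_2 = 7: Horner steps 1 → 9, so m(7) = 9.
  α_3 = 5: Horner steps 1 → 7, so m(5) = 7.
  α_4 = 9: Horner steps 1 → 11, so m(9) = 11.
  α_5 = 10: Horner steps 1 → 12, so m(10) = 12.
Codeword c = [6, 9, 7, 11, 12] ∈ F_13^5.


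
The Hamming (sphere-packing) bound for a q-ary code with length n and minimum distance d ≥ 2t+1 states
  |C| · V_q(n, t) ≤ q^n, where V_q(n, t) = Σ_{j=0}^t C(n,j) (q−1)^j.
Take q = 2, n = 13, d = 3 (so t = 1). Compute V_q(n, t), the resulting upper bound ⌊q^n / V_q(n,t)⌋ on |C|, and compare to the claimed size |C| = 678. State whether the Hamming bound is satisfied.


V_q(n, t) = 14, q^n = 8192, Hamming bound = 585, |C| = 678 > bound (violated).

Step 1: Compute V_q(n, t) = Σ_{j=0}^1 C(n, j) (q−1)^j.
  j = 0: C(13,0)·(1)^0 = 1·1 = 1.
  j = 1: C(13,1)·(1)^1 = 13·1 = 13.
  V_q(n, t) = 1 + 13 = 14.
Step 2: q^n = 2^13 = 8192.
Step 3: Hamming bound ⌊q^n / V_q(n,t)⌋ = ⌊8192/14⌋ = 585.
Step 4: Compare |C| = 678 to 585: violated.
The claimed |C| lies above the Hamming bound, so no 2-ary code of length 13 with d ≥ 3 can have 678 codewords.


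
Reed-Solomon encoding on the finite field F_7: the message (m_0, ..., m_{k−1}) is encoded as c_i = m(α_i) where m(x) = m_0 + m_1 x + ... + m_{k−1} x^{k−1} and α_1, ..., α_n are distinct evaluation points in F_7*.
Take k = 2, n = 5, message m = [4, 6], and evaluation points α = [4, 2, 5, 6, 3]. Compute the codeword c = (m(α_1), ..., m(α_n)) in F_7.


c = [0, 2, 6, 5, 1]

Message polynomial: m(x) = 4 + 6·x (mod 7).
For each evaluation point α_i, compute m(α_i) mod 7:
  α_1 = 4: Horner steps 6 → 0, so m(4) = 0.
  α_2 = 2: Horner steps 6 → 2, so m(2) = 2.
  α_3 = 5: Horner steps 6 → 6, so m(5) = 6.
  α_4 = 6: Horner steps 6 → 5, so m(6) = 5.
  α_5 = 3: Horner steps 6 → 1, so m(3) = 1.
Codeword c = [0, 2, 6, 5, 1] ∈ F_7^5.


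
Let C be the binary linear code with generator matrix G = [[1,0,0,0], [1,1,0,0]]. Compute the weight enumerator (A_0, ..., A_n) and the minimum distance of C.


Weight distribution: A_0 = 1, A_1 = 2, A_2 = 1. Minimum distance d = 1.

Enumerate all 2^2 = 4 messages m ∈ F_2^2.
For each, compute codeword c = mG in F_2^4, then tally its weight.
  m = 00 → c = 0000, weight = 0.
  m = 10 → c = 1000, weight = 1.
  m = 01 → c = 1100, weight = 2.
  m = 11 → c = 0100, weight = 1.
Tally weights:
  weight 0: 1 codewords.
  weight 1: 2 codewords.
  weight 2: 1 codewords.
Minimum distance d = smallest w > 0 with A_w > 0 = 1.
Sanity: Σ A_w = 4 = 2^2 = 4 ✓.


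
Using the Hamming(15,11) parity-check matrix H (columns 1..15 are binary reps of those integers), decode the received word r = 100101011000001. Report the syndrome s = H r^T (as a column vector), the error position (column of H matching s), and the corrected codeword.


s = (1, 1, 0, 1)^T, error position = 13, corrected codeword c = 100101011000101

Compute s = H r^T mod 2 one row at a time:
  s_1 = 1 + 1 + 0 + 0 + 0 + 0 + 0 + 1 = 3 ≡ 1 (mod 2).
  s_2 = 1 + 0 + 1 + 0 + 0 + 0 + 0 + 1 = 3 ≡ 1 (mod 2).
  s_3 = 0 + 0 + 1 + 0 + 0 + 0 + 0 + 1 = 2 ≡ 0 (mod 2).
  s_4 = 1 + 0 + 0 + 0 + 1 + 0 + 0 + 1 = 3 ≡ 1 (mod 2).
s = (1, 1, 0, 1)^T — this equals column 13 of H (binary 1101), so error is at position 13.
Correct: flip bit 13 of r = 100101011000001 to get c = 100101011000101.


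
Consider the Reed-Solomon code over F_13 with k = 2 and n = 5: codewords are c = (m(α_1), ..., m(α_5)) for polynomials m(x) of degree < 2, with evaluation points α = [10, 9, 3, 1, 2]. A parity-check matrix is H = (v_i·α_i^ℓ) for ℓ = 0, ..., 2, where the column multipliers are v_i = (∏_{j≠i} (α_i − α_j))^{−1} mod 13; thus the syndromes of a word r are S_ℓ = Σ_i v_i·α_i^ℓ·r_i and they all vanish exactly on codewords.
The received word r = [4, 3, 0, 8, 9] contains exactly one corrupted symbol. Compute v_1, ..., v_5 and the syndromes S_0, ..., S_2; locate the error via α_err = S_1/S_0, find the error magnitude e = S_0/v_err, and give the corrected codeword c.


S = (7, 8, 11), error at position 3, error magnitude e = 3, c = [4, 3, 10, 8, 9].

Step 1: column multipliers v_i = (∏_{j≠i}(α_i − α_j))^{−1} mod 13.
  i = 1 (α = 10): (10−9)(10−3)(10−1)(10−2) = 1·7·9·8 = 504 ≡ 10, so v_1 = 10^{−1} = 4 (mod 13).
  i = 2 (α = 9): (9−10)(9−3)(9−1)(9−2) = (−1)·6·8·7 = −336 ≡ 2, so v_2 = 2^{−1} = 7 (mod 13).
  i = 3 (α = 3): (3−10)(3−9)(3−1)(3−2) = (−7)·(−6)·2·1 = 84 ≡ 6, so v_3 = 6^{−1} = 11 (mod 13).
  i = 4 (α = 1): (1−10)(1−9)(1−3)(1−2) = (−9)·(−8)·(−2)·(−1) = 144 ≡ 1, so v_4 = 1^{−1} = 1 (mod 13).
  i = 5 (α = 2): (2−10)(2−9)(2−3)(2−1) = (−8)·(−7)·(−1)·1 = −56 ≡ 9, so v_5 = 9^{−1} = 3 (mod 13).
  v = [4, 7, 11, 1, 3].
Step 2: syndromes of r = [4, 3, 0, 8, 9] (all sums mod 13).
  S_0 = Σ v_i r_i = 4·4 + 7·3 + 11·0 + 1·8 + 3·9 = 72 ≡ 7.
  S_1 = Σ v_i α_i r_i = 4·10·4 + 7·9·3 + 11·3·0 + 1·1·8 + 3·2·9 = 411 ≡ 8.
  α_i^2 mod 13 = [9, 3, 9, 1, 4].
  S_2 = Σ v_i α_i^2 r_i = 4·9·4 + 7·3·3 + 11·9·0 + 1·1·8 + 3·4·9 = 323 ≡ 11.
  S = (7, 8, 11) ≠ 0, so r is not a codeword (an error is present).
Step 3: locate the error. For a single error e at position i, S_ℓ = v_i·e·α_i^ℓ, so α_err = S_1/S_0.
  S_0^{−1} = 7^{−1} = 2 (mod 13), so α_err = 8·2 = 16 ≡ 3 = α_3. Error position i = 3.
  Consistency check: S_2/S_1 = 11·5 = 55 ≡ 3 = α_err ✓ (single-error assumption holds).
Step 4: error magnitude e = S_0/v_3 = S_0·∏_{j≠3}(α_3 − α_j) = 7·6 = 42 ≡ 3 (mod 13).
Step 5: correct position 3: c_3 = r_3 − e = 0 − 3 ≡ 10 (mod 13). Hence c = [4, 3, 10, 8, 9].
  Check: interpolating c through the α_i gives m(x) = 7 + 1·x (degree < 2) with m(α_i) = c_i for every i, so c is indeed a codeword.


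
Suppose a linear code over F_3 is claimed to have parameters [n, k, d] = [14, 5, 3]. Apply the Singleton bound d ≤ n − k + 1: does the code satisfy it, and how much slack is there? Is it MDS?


Singleton RHS = n − k + 1 = 10, slack = 7, bound satisfied, not MDS.

Singleton bound: d ≤ n − k + 1.
Here n = 14, k = 5, so n − k + 1 = 10.
Given d = 3, check d ≤ 10: YES.
Slack = (n − k + 1) − d = 7.
The code is NOT MDS (slack = 7 > 0).
Description: the claimed parameters are [14, 5, 3]_3; such a code would be non-MDS.


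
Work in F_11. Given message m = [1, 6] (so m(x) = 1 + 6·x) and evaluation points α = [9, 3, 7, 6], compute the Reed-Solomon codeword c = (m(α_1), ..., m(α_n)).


c = [0, 8, 10, 4]

Message polynomial: m(x) = 1 + 6·x (mod 11).
For each evaluation point α_i, compute m(α_i) mod 11:
  α_1 = 9: Horner steps 6 → 0, so m(9) = 0.
  α_2 = 3: Horner steps 6 → 8, so m(3) = 8.
  α_3 = 7: Horner steps 6 → 10, so m(7) = 10.
  α_4 = 6: Horner steps 6 → 4, so m(6) = 4.
Codeword c = [0, 8, 10, 4] ∈ F_11^4.


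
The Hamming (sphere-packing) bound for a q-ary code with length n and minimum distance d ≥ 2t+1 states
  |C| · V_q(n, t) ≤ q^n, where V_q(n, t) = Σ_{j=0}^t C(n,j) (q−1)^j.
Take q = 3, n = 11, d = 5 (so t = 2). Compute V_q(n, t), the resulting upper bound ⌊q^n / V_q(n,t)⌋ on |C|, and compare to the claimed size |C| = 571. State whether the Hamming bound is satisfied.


V_q(n, t) = 243, q^n = 177147, Hamming bound = 729, |C| = 571 ≤ bound (satisfied).

Step 1: Compute V_q(n, t) = Σ_{j=0}^2 C(n, j) (q−1)^j.
  j = 0: C(11,0)·(2)^0 = 1·1 = 1.
  j = 1: C(11,1)·(2)^1 = 11·2 = 22.
  j = 2: C(11,2)·(2)^2 = 55·4 = 220.
  V_q(n, t) = 1 + 22 + 220 = 243.
Step 2: q^n = 3^11 = 177147.
Step 3: Hamming bound ⌊q^n / V_q(n,t)⌋ = ⌊177147/243⌋ = 729.
Step 4: Compare |C| = 571 to 729: satisfied.
The claimed |C| lies below the Hamming bound.


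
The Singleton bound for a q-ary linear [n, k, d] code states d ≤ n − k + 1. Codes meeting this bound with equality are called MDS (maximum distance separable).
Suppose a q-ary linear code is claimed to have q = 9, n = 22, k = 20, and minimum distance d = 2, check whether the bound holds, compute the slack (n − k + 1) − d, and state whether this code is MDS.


Singleton RHS = n − k + 1 = 3, slack = 1, bound satisfied, not MDS.

Singleton bound: d ≤ n − k + 1.
Here n = 22, k = 20, so n − k + 1 = 3.
Given d = 2, check d ≤ 3: YES.
Slack = (n − k + 1) − d = 1.
The code is NOT MDS (slack = 1 > 0).
Description: the claimed parameters are [22, 20, 2]_9; such a code would be non-MDS.


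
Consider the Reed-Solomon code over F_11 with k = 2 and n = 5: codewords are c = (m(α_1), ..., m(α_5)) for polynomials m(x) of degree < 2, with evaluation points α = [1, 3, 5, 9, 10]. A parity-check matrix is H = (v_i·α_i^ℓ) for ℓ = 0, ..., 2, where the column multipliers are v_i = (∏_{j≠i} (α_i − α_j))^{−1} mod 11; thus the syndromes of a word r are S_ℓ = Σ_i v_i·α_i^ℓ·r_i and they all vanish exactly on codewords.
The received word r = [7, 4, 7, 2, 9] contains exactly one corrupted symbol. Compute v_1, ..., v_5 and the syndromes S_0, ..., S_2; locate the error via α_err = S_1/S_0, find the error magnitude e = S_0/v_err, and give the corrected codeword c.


S = (7, 7, 7), error at position 1, error magnitude e = 6, c = [1, 4, 7, 2, 9].

Step 1: column multipliers v_i = (∏_{j≠i}(α_i − α_j))^{−1} mod 11.
  i = 1 (α = 1): (1−3)(1−5)(1−9)(1−10) = (−2)·(−4)·(−8)·(−9) = 576 ≡ 4, so v_1 = 4^{−1} = 3 (mod 11).
  i = 2 (α = 3): (3−1)(3−5)(3−9)(3−10) = 2·(−2)·(−6)·(−7) = −168 ≡ 8, so v_2 = 8^{−1} = 7 (mod 11).
  i = 3 (α = 5): (5−1)(5−3)(5−9)(5−10) = 4·2·(−4)·(−5) = 160 ≡ 6, so v_3 = 6^{−1} = 2 (mod 11).
  i = 4 (α = 9): (9−1)(9−3)(9−5)(9−10) = 8·6·4·(−1) = −192 ≡ 6, so v_4 = 6^{−1} = 2 (mod 11).
  i = 5 (α = 10): (10−1)(10−3)(10−5)(10−9) = 9·7·5·1 = 315 ≡ 7, so v_5 = 7^{−1} = 8 (mod 11).
  v = [3, 7, 2, 2, 8].
Step 2: syndromes of r = [7, 4, 7, 2, 9] (all sums mod 11).
  S_0 = Σ v_i r_i = 3·7 + 7·4 + 2·7 + 2·2 + 8·9 = 139 ≡ 7.
  S_1 = Σ v_i α_i r_i = 3·1·7 + 7·3·4 + 2·5·7 + 2·9·2 + 8·10·9 = 931 ≡ 7.
  α_i^2 mod 11 = [1, 9, 3, 4, 1].
  S_2 = Σ v_i α_i^2 r_i = 3·1·7 + 7·9·4 + 2·3·7 + 2·4·2 + 8·1·9 = 403 ≡ 7.
  S = (7, 7, 7) ≠ 0, so r is not a codeword (an error is present).
Step 3: locate the error. For a single error e at position i, S_ℓ = v_i·e·α_i^ℓ, so α_err = S_1/S_0.
  S_0^{−1} = 7^{−1} = 8 (mod 11), so α_err = 7·8 = 56 ≡ 1 = α_1. Error position i = 1.
  Consistency check: S_2/S_1 = 7·8 = 56 ≡ 1 = α_err ✓ (single-error assumption holds).
Step 4: error magnitude e = S_0/v_1 = S_0·∏_{j≠1}(α_1 − α_j) = 7·4 = 28 ≡ 6 (mod 11).
Step 5: correct position 1: c_1 = r_1 − e = 7 − 6 ≡ 1 (mod 11). Hence c = [1, 4, 7, 2, 9].
  Check: interpolating c through the α_i gives m(x) = 5 + 7·x (degree < 2) with m(α_i) = c_i for every i, so c is indeed a codeword.


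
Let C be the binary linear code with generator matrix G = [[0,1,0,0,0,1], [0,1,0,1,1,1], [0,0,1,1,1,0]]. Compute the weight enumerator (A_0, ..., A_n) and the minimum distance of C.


Weight distribution: A_0 = 1, A_1 = 1, A_2 = 2, A_3 = 2, A_4 = 1, A_5 = 1. Minimum distance d = 1.

Enumerate all 2^3 = 8 messages m ∈ F_2^3.
For each, compute codeword c = mG in F_2^6, then tally its weight.
  m = 000 → c = 000000, weight = 0.
  m = 100 → c = 010001, weight = 2.
  m = 010 → c = 010111, weight = 4.
  m = 110 → c = 000110, weight = 2.
  m = 001 → c = 001110, weight = 3.
  m = 101 → c = 011111, weight = 5.
  m = 011 → c = 011001, weight = 3.
  m = 111 → c = 001000, weight = 1.
Tally weights:
  weight 0: 1 codewords.
  weight 1: 1 codewords.
  weight 2: 2 codewords.
  weight 3: 2 codewords.
  weight 4: 1 codewords.
  weight 5: 1 codewords.
Minimum distance d = smallest w > 0 with A_w > 0 = 1.
Sanity: Σ A_w = 8 = 2^3 = 8 ✓.


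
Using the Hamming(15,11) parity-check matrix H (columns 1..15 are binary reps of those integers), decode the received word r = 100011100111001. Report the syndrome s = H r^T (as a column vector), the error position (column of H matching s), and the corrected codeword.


s = (0, 1, 1, 1)^T, error position = 7, corrected codeword c = 100011000111001

Compute s = H r^T mod 2 one row at a time:
  s_1 = 0 + 0 + 1 + 1 + 1 + 0 + 0 + 1 = 4 ≡ 0 (mod 2).
  s_2 = 0 + 1 + 1 + 1 + 1 + 0 + 0 + 1 = 5 ≡ 1 (mod 2).
  s_3 = 0 + 0 + 1 + 1 + 1 + 1 + 0 + 1 = 5 ≡ 1 (mod 2).
  s_4 = 1 + 0 + 1 + 1 + 0 + 1 + 0 + 1 = 5 ≡ 1 (mod 2).
s = (0, 1, 1, 1)^T — this equals column 7 of H (binary 0111), so error is at position 7.
Correct: flip bit 7 of r = 100011100111001 to get c = 100011000111001.


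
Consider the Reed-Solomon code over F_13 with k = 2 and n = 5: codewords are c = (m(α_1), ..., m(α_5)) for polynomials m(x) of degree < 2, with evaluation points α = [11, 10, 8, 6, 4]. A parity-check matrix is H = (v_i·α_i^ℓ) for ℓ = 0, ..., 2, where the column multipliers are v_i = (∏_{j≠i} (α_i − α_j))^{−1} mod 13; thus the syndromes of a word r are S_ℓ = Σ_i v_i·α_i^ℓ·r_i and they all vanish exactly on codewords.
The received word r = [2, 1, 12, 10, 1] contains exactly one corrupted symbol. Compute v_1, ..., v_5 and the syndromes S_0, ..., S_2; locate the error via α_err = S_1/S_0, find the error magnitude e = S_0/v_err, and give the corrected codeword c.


S = (10, 1, 4), error at position 5, error magnitude e = 6, c = [2, 1, 12, 10, 8].

Step 1: column multipliers v_i = (∏_{j≠i}(α_i − α_j))^{−1} mod 13.
  i = 1 (α = 11): (11−10)(11−8)(11−6)(11−4) = 1·3·5·7 = 105 ≡ 1, so v_1 = 1^{−1} = 1 (mod 13).
  i = 2 (α = 10): (10−11)(10−8)(10−6)(10−4) = (−1)·2·4·6 = −48 ≡ 4, so v_2 = 4^{−1} = 10 (mod 13).
  i = 3 (α = 8): (8−11)(8−10)(8−6)(8−4) = (−3)·(−2)·2·4 = 48 ≡ 9, so v_3 = 9^{−1} = 3 (mod 13).
  i = 4 (α = 6): (6−11)(6−10)(6−8)(6−4) = (−5)·(−4)·(−2)·2 = −80 ≡ 11, so v_4 = 11^{−1} = 6 (mod 13).
  i = 5 (α = 4): (4−11)(4−10)(4−8)(4−6) = (−7)·(−6)·(−4)·(−2) = 336 ≡ 11, so v_5 = 11^{−1} = 6 (mod 13).
  v = [1, 10, 3, 6, 6].
Step 2: syndromes of r = [2, 1, 12, 10, 1] (all sums mod 13).
  S_0 = Σ v_i r_i = 1·2 + 10·1 + 3·12 + 6·10 + 6·1 = 114 ≡ 10.
  S_1 = Σ v_i α_i r_i = 1·11·2 + 10·10·1 + 3·8·12 + 6·6·10 + 6·4·1 = 794 ≡ 1.
  α_i^2 mod 13 = [4, 9, 12, 10, 3].
  S_2 = Σ v_i α_i^2 r_i = 1·4·2 + 10·9·1 + 3·12·12 + 6·10·10 + 6·3·1 = 1148 ≡ 4.
  S = (10, 1, 4) ≠ 0, so r is not a codeword (an error is present).
Step 3: locate the error. For a single error e at position i, S_ℓ = v_i·e·α_i^ℓ, so α_err = S_1/S_0.
  S_0^{−1} = 10^{−1} = 4 (mod 13), so α_err = 1·4 = 4 ≡ 4 = α_5. Error position i = 5.
  Consistency check: S_2/S_1 = 4·1 = 4 ≡ 4 = α_err ✓ (single-error assumption holds).
Step 4: error magnitude e = S_0/v_5 = S_0·∏_{j≠5}(α_5 − α_j) = 10·11 = 110 ≡ 6 (mod 13).
Step 5: correct position 5: c_5 = r_5 − e = 1 − 6 ≡ 8 (mod 13). Hence c = [2, 1, 12, 10, 8].
  Check: interpolating c through the α_i gives m(x) = 4 + 1·x (degree < 2) with m(α_i) = c_i for every i, so c is indeed a codeword.


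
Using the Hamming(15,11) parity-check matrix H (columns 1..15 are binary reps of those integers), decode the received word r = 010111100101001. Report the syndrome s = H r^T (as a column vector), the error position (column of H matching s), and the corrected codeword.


s = (1, 0, 1, 1)^T, error position = 11, corrected codeword c = 010111100111001

Compute s = H r^T mod 2 one row at a time:
  s_1 = 0 + 0 + 1 + 0 + 1 + 0 + 0 + 1 = 3 ≡ 1 (mod 2).
  s_2 = 1 + 1 + 1 + 1 + 1 + 0 + 0 + 1 = 6 ≡ 0 (mod 2).
  s_3 = 1 + 0 + 1 + 1 + 1 + 0 + 0 + 1 = 5 ≡ 1 (mod 2).
  s_4 = 0 + 0 + 1 + 1 + 0 + 0 + 0 + 1 = 3 ≡ 1 (mod 2).
s = (1, 0, 1, 1)^T — this equals column 11 of H (binary 1011), so error is at position 11.
Correct: flip bit 11 of r = 010111100101001 to get c = 010111100111001.


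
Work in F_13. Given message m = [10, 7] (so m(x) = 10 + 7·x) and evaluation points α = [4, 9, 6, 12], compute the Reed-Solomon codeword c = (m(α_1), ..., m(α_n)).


c = [12, 8, 0, 3]

Message polynomial: m(x) = 10 + 7·x (mod 13).
For each evaluation point α_i, compute m(α_i) mod 13:
  α_1 = 4: Horner steps 7 → 12, so m(4) = 12.
  α_2 = 9: Horner steps 7 → 8, so m(9) = 8.
  α_3 = 6: Horner steps 7 → 0, so m(6) = 0.
  α_4 = 12: Horner steps 7 → 3, so m(12) = 3.
Codeword c = [12, 8, 0, 3] ∈ F_13^4.


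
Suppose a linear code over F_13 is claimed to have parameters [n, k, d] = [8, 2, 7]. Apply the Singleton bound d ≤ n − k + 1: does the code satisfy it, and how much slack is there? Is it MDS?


Singleton RHS = n − k + 1 = 7, slack = 0, bound satisfied, MDS.

Singleton bound: d ≤ n − k + 1.
Here n = 8, k = 2, so n − k + 1 = 7.
Given d = 7, check d ≤ 7: YES.
Slack = (n − k + 1) − d = 0.
The code is MDS (slack = 0).
Description: the claimed parameters are [8, 2, 7]_13; such a code would be MDS (meets Singleton bound).


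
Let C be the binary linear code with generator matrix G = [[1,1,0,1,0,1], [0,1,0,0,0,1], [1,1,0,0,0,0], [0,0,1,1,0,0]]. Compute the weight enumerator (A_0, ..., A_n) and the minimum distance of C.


Weight distribution: A_0 = 1, A_2 = 10, A_4 = 5. Minimum distance d = 2.

Enumerate all 2^4 = 16 messages m ∈ F_2^4.
For each, compute codeword c = mG in F_2^6, then tally its weight.
  m = 0000 → c = 000000, weight = 0.
  m = 1000 → c = 110101, weight = 4.
  m = 0100 → c = 010001, weight = 2.
  m = 1100 → c = 100100, weight = 2.
  m = 0010 → c = 110000, weight = 2.
  m = 1010 → c = 000101, weight = 2.
  m = 0110 → c = 100001, weight = 2.
  m = 1110 → c = 010100, weight = 2.
  m = 0001 → c = 001100, weight = 2.
  m = 1001 → c = 111001, weight = 4.
  m = 0101 → c = 011101, weight = 4.
  m = 1101 → c = 101000, weight = 2.
  m = 0011 → c = 111100, weight = 4.
  m = 1011 → c = 001001, weight = 2.
  m = 0111 → c = 101101, weight = 4.
  m = 1111 → c = 011000, weight = 2.
Tally weights:
  weight 0: 1 codewords.
  weight 2: 10 codewords.
  weight 4: 5 codewords.
Minimum distance d = smallest w > 0 with A_w > 0 = 2.
Sanity: Σ A_w = 16 = 2^4 = 16 ✓.


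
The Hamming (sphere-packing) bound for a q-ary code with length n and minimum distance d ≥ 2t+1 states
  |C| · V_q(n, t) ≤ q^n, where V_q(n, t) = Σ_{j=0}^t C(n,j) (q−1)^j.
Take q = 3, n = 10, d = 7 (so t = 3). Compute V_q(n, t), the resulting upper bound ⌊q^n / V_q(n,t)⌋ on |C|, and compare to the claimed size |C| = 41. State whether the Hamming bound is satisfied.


V_q(n, t) = 1161, q^n = 59049, Hamming bound = 50, |C| = 41 ≤ bound (satisfied).

Step 1: Compute V_q(n, t) = Σ_{j=0}^3 C(n, j) (q−1)^j.
  j = 0: C(10,0)·(2)^0 = 1·1 = 1.
  j = 1: C(10,1)·(2)^1 = 10·2 = 20.
  j = 2: C(10,2)·(2)^2 = 45·4 = 180.
  j = 3: C(10,3)·(2)^3 = 120·8 = 960.
  V_q(n, t) = 1 + 20 + 180 + 960 = 1161.
Step 2: q^n = 3^10 = 59049.
Step 3: Hamming bound ⌊q^n / V_q(n,t)⌋ = ⌊59049/1161⌋ = 50.
Step 4: Compare |C| = 41 to 50: satisfied.
The claimed |C| lies below the Hamming bound.


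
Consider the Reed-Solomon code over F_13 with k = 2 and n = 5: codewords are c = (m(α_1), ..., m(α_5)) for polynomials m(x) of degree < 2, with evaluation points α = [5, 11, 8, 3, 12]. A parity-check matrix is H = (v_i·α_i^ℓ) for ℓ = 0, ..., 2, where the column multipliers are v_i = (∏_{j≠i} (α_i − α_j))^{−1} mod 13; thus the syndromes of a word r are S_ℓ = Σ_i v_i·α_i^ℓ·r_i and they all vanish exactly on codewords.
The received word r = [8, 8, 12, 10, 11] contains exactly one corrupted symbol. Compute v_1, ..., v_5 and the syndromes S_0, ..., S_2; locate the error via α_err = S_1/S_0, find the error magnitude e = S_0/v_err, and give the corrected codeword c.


S = (12, 8, 1), error at position 1, error magnitude e = 5, c = [3, 8, 12, 10, 11].

Step 1: column multipliers v_i = (∏_{j≠i}(α_i − α_j))^{−1} mod 13.
  i = 1 (α = 5): (5−11)(5−8)(5−3)(5−12) = (−6)·(−3)·2·(−7) = −252 ≡ 8, so v_1 = 8^{−1} = 5 (mod 13).
  i = 2 (α = 11): (11−5)(11−8)(11−3)(11−12) = 6·3·8·(−1) = −144 ≡ 12, so v_2 = 12^{−1} = 12 (mod 13).
  i = 3 (α = 8): (8−5)(8−11)(8−3)(8−12) = 3·(−3)·5·(−4) = 180 ≡ 11, so v_3 = 11^{−1} = 6 (mod 13).
  i = 4 (α = 3): (3−5)(3−11)(3−8)(3−12) = (−2)·(−8)·(−5)·(−9) = 720 ≡ 5, so v_4 = 5^{−1} = 8 (mod 13).
  i = 5 (α = 12): (12−5)(12−11)(12−8)(12−3) = 7·1·4·9 = 252 ≡ 5, so v_5 = 5^{−1} = 8 (mod 13).
  v = [5, 12, 6, 8, 8].
Step 2: syndromes of r = [8, 8, 12, 10, 11] (all sums mod 13).
  S_0 = Σ v_i r_i = 5·8 + 12·8 + 6·12 + 8·10 + 8·11 = 376 ≡ 12.
  S_1 = Σ v_i α_i r_i = 5·5·8 + 12·11·8 + 6·8·12 + 8·3·10 + 8·12·11 = 3128 ≡ 8.
  α_i^2 mod 13 = [12, 4, 12, 9, 1].
  S_2 = Σ v_i α_i^2 r_i = 5·12·8 + 12·4·8 + 6·12·12 + 8·9·10 + 8·1·11 = 2536 ≡ 1.
  S = (12, 8, 1) ≠ 0, so r is not a codeword (an error is present).
Step 3: locate the error. For a single error e at position i, S_ℓ = v_i·e·α_i^ℓ, so α_err = S_1/S_0.
  S_0^{−1} = 12^{−1} = 12 (mod 13), so α_err = 8·12 = 96 ≡ 5 = α_1. Error position i = 1.
  Consistency check: S_2/S_1 = 1·5 = 5 ≡ 5 = α_err ✓ (single-error assumption holds).
Step 4: error magnitude e = S_0/v_1 = S_0·∏_{j≠1}(α_1 − α_j) = 12·8 = 96 ≡ 5 (mod 13).
Step 5: correct position 1: c_1 = r_1 − e = 8 − 5 ≡ 3 (mod 13). Hence c = [3, 8, 12, 10, 11].
  Check: interpolating c through the α_i gives m(x) = 1 + 3·x (degree < 2) with m(α_i) = c_i for every i, so c is indeed a codeword.


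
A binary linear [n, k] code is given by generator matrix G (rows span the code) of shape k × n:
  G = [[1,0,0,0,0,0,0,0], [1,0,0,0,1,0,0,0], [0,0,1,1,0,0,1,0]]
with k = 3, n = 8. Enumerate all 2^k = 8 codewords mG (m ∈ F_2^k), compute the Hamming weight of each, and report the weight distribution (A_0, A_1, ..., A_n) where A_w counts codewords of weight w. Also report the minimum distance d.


Weight distribution: A_0 = 1, A_1 = 2, A_2 = 1, A_3 = 1, A_4 = 2, A_5 = 1. Minimum distance d = 1.

Enumerate all 2^3 = 8 messages m ∈ F_2^3.
For each, compute codeword c = mG in F_2^8, then tally its weight.
  m = 000 → c = 00000000, weight = 0.
  m = 100 → c = 10000000, weight = 1.
  m = 010 → c = 10001000, weight = 2.
  m = 110 → c = 00001000, weight = 1.
  m = 001 → c = 00110010, weight = 3.
  m = 101 → c = 10110010, weight = 4.
  m = 011 → c = 10111010, weight = 5.
  m = 111 → c = 00111010, weight = 4.
Tally weights:
  weight 0: 1 codewords.
  weight 1: 2 codewords.
  weight 2: 1 codewords.
  weight 3: 1 codewords.
  weight 4: 2 codewords.
  weight 5: 1 codewords.
Minimum distance d = smallest w > 0 with A_w > 0 = 1.
Sanity: Σ A_w = 8 = 2^3 = 8 ✓.


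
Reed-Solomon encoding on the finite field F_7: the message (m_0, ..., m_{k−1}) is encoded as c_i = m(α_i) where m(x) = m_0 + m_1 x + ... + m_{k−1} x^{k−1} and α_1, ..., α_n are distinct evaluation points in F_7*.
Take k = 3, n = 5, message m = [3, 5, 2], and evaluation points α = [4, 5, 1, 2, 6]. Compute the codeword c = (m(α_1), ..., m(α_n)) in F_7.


c = [6, 1, 3, 0, 0]

Message polynomial: m(x) = 3 + 5·x + 2·x^2 (mod 7).
For each evaluation point α_i, compute m(α_i) mod 7:
  α_1 = 4: Horner steps 2 → 6 → 6, so m(4) = 6.
  α_2 = 5: Horner steps 2 → 1 → 1, so m(5) = 1.
  α_3 = 1: Horner steps 2 → 0 → 3, so m(1) = 3.
  α_4 = 2: Horner steps 2 → 2 → 0, so m(2) = 0.
  α_5 = 6: Horner steps 2 → 3 → 0, so m(6) = 0.
Codeword c = [6, 1, 3, 0, 0] ∈ F_7^5.


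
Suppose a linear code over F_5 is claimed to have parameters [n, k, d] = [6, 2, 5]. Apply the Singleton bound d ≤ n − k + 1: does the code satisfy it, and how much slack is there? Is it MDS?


Singleton RHS = n − k + 1 = 5, slack = 0, bound satisfied, MDS.

Singleton bound: d ≤ n − k + 1.
Here n = 6, k = 2, so n − k + 1 = 5.
Given d = 5, check d ≤ 5: YES.
Slack = (n − k + 1) − d = 0.
The code is MDS (slack = 0).
Description: the claimed parameters are [6, 2, 5]_5; such a code would be MDS (meets Singleton bound).


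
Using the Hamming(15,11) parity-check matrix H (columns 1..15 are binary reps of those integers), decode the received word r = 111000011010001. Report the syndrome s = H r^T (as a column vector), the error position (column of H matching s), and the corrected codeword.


s = (0, 1, 0, 1)^T, error position = 5, corrected codeword c = 111010011010001

Compute s = H r^T mod 2 one row at a time:
  s_1 = 1 + 1 + 0 + 1 + 0 + 0 + 0 + 1 = 4 ≡ 0 (mod 2).
  s_2 = 0 + 0 + 0 + 0 + 0 + 0 + 0 + 1 = 1 ≡ 1 (mod 2).
  s_3 = 1 + 1 + 0 + 0 + 0 + 1 + 0 + 1 = 4 ≡ 0 (mod 2).
  s_4 = 1 + 1 + 0 + 0 + 1 + 1 + 0 + 1 = 5 ≡ 1 (mod 2).
s = (0, 1, 0, 1)^T — this equals column 5 of H (binary 0101), so error is at position 5.
Correct: flip bit 5 of r = 111000011010001 to get c = 111010011010001.


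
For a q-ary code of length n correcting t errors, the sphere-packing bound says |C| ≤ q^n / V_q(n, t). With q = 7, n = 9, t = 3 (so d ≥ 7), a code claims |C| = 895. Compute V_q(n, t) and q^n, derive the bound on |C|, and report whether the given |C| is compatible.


V_q(n, t) = 19495, q^n = 40353607, Hamming bound = 2069, |C| = 895 ≤ bound (satisfied).

Step 1: Compute V_q(n, t) = Σ_{j=0}^3 C(n, j) (q−1)^j.
  j = 0: C(9,0)·(6)^0 = 1·1 = 1.
  j = 1: C(9,1)·(6)^1 = 9·6 = 54.
  j = 2: C(9,2)·(6)^2 = 36·36 = 1296.
  j = 3: C(9,3)·(6)^3 = 84·216 = 18144.
  V_q(n, t) = 1 + 54 + 1296 + 18144 = 19495.
Step 2: q^n = 7^9 = 40353607.
Step 3: Hamming bound ⌊q^n / V_q(n,t)⌋ = ⌊40353607/19495⌋ = 2069.
Step 4: Compare |C| = 895 to 2069: satisfied.
The claimed |C| lies below the Hamming bound.


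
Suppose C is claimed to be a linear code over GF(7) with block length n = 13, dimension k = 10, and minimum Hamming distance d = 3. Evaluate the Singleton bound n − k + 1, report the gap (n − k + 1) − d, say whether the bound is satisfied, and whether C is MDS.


Singleton RHS = n − k + 1 = 4, slack = 1, bound satisfied, not MDS.

Singleton bound: d ≤ n − k + 1.
Here n = 13, k = 10, so n − k + 1 = 4.
Given d = 3, check d ≤ 4: YES.
Slack = (n − k + 1) − d = 1.
The code is NOT MDS (slack = 1 > 0).
Description: the claimed parameters are [13, 10, 3]_7; such a code would be non-MDS.


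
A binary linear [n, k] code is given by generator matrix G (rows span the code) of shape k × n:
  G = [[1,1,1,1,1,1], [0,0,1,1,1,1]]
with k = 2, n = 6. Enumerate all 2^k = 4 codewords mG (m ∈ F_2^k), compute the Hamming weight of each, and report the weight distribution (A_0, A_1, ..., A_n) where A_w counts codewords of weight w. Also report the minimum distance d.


Weight distribution: A_0 = 1, A_2 = 1, A_4 = 1, A_6 = 1. Minimum distance d = 2.

Enumerate all 2^2 = 4 messages m ∈ F_2^2.
For each, compute codeword c = mG in F_2^6, then tally its weight.
  m = 00 → c = 000000, weight = 0.
  m = 10 → c = 111111, weight = 6.
  m = 01 → c = 001111, weight = 4.
  m = 11 → c = 110000, weight = 2.
Tally weights:
  weight 0: 1 codewords.
  weight 2: 1 codewords.
  weight 4: 1 codewords.
  weight 6: 1 codewords.
Minimum distance d = smallest w > 0 with A_w > 0 = 2.
Sanity: Σ A_w = 4 = 2^2 = 4 ✓.


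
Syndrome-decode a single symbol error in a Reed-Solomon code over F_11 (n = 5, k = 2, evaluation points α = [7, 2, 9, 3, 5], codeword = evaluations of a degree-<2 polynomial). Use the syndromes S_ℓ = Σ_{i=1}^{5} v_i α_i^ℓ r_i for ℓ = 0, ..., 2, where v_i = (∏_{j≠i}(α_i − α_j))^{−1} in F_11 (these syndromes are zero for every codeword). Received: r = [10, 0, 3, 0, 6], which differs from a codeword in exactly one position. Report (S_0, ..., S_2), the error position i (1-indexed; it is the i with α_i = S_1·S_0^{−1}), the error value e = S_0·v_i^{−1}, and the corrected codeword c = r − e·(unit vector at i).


S = (6, 7, 10), error at position 4, error magnitude e = 9, c = [10, 0, 3, 2, 6].

Step 1: column multipliers v_i = (∏_{j≠i}(α_i − α_j))^{−1} mod 11.
  i = 1 (α = 7): (7−2)(7−9)(7−3)(7−5) = 5·(−2)·4·2 = −80 ≡ 8, so v_1 = 8^{−1} = 7 (mod 11).
  i = 2 (α = 2): (2−7)(2−9)(2−3)(2−5) = (−5)·(−7)·(−1)·(−3) = 105 ≡ 6, so v_2 = 6^{−1} = 2 (mod 11).
  i = 3 (α = 9): (9−7)(9−2)(9−3)(9−5) = 2·7·6·4 = 336 ≡ 6, so v_3 = 6^{−1} = 2 (mod 11).
  i = 4 (α = 3): (3−7)(3−2)(3−9)(3−5) = (−4)·1·(−6)·(−2) = −48 ≡ 7, so v_4 = 7^{−1} = 8 (mod 11).
  i = 5 (α = 5): (5−7)(5−2)(5−9)(5−3) = (−2)·3·(−4)·2 = 48 ≡ 4, so v_5 = 4^{−1} = 3 (mod 11).
  v = [7, 2, 2, 8, 3].
Step 2: syndromes of r = [10, 0, 3, 0, 6] (all sums mod 11).
  S_0 = Σ v_i r_i = 7·10 + 2·0 + 2·3 + 8·0 + 3·6 = 94 ≡ 6.
  S_1 = Σ v_i α_i r_i = 7·7·10 + 2·2·0 + 2·9·3 + 8·3·0 + 3·5·6 = 634 ≡ 7.
  α_i^2 mod 11 = [5, 4, 4, 9, 3].
  S_2 = Σ v_i α_i^2 r_i = 7·5·10 + 2·4·0 + 2·4·3 + 8·9·0 + 3·3·6 = 428 ≡ 10.
  S = (6, 7, 10) ≠ 0, so r is not a codeword (an error is present).
Step 3: locate the error. For a single error e at position i, S_ℓ = v_i·e·α_i^ℓ, so α_err = S_1/S_0.
  S_0^{−1} = 6^{−1} = 2 (mod 11), so α_err = 7·2 = 14 ≡ 3 = α_4. Error position i = 4.
  Consistency check: S_2/S_1 = 10·8 = 80 ≡ 3 = α_err ✓ (single-error assumption holds).
Step 4: error magnitude e = S_0/v_4 = S_0·∏_{j≠4}(α_4 − α_j) = 6·7 = 42 ≡ 9 (mod 11).
Step 5: correct position 4: c_4 = r_4 − e = 0 − 9 ≡ 2 (mod 11). Hence c = [10, 0, 3, 2, 6].
  Check: interpolating c through the α_i gives m(x) = 7 + 2·x (degree < 2) with m(α_i) = c_i for every i, so c is indeed a codeword.


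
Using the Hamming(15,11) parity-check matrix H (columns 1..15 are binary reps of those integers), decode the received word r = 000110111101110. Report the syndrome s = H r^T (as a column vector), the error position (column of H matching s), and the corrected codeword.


s = (0, 0, 1, 0)^T, error position = 2, corrected codeword c = 010110111101110

Compute s = H r^T mod 2 one row at a time:
  s_1 = 1 + 1 + 1 + 0 + 1 + 1 + 1 + 0 = 6 ≡ 0 (mod 2).
  s_2 = 1 + 1 + 0 + 1 + 1 + 1 + 1 + 0 = 6 ≡ 0 (mod 2).
  s_3 = 0 + 0 + 0 + 1 + 1 + 0 + 1 + 0 = 3 ≡ 1 (mod 2).
  s_4 = 0 + 0 + 1 + 1 + 1 + 0 + 1 + 0 = 4 ≡ 0 (mod 2).
s = (0, 0, 1, 0)^T — this equals column 2 of H (binary 0010), so error is at position 2.
Correct: flip bit 2 of r = 000110111101110 to get c = 010110111101110.
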